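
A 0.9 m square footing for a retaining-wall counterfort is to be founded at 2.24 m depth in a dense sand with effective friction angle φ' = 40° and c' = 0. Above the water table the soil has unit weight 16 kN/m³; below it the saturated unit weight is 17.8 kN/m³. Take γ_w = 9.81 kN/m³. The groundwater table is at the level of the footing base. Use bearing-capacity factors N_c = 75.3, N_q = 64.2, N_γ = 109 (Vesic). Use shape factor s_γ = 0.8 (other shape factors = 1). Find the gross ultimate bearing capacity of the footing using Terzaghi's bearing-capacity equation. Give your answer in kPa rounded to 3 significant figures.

q_ult ≈ 2610 kPa

q = γ·D_f = 16 × 2.24 = 35.84 kPa.
For the ½γBN_γ term take γ' = 17.8 − 9.81 = 7.99 kN/m³ (soil below base is submerged).
q·N_q = 35.84 × 64.2 = 2300.9 kPa
0.5·γ·B·N_γ·s_γ = 0.5 × 7.99 × 0.9 × 109 × 0.8 = 313.53 kPa
q_ult = 2300.9 + 313.53 = 2614.5 kPa.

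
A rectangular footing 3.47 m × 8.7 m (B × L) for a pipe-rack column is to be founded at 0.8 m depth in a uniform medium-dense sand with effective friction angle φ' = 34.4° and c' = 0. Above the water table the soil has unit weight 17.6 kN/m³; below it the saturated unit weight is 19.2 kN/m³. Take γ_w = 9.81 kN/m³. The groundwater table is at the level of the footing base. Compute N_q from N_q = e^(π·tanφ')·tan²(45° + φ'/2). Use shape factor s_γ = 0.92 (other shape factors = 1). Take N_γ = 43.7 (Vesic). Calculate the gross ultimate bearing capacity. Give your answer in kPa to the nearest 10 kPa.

q_ult ≈ 1090 kPa

tan34.4° = 0.6847, so N_q = e^(π×0.6847)·tan²(62.2°) = 8.594 × 3.597 = 30.92.
q = γ·D_f = 17.6 × 0.8 = 14.08 kPa.
For the ½γBN_γ term take γ' = 19.2 − 9.81 = 9.39 kN/m³ (soil below base is submerged).
q·N_q = 14.08 × 30.917 = 435.3 kPa
0.5·γ·B·N_γ·s_γ = 0.5 × 9.39 × 3.47 × 43.7 × 0.92 = 654.99 kPa
q_ult = 435.3 + 654.99 = 1090.3 kPa.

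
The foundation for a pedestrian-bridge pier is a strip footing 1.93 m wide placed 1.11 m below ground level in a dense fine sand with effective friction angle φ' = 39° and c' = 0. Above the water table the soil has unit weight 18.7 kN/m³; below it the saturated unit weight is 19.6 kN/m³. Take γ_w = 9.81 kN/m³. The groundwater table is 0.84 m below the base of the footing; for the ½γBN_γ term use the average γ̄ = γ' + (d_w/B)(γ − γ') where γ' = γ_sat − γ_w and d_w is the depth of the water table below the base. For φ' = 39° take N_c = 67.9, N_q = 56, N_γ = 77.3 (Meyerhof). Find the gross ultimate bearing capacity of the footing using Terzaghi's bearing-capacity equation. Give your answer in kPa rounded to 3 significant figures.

q_ult ≈ 2180 kPa

Overburden at base level: q = 18.7 × 1.11 = 20.757 kPa.
The water table is 0.84 m below the base (< B = 1.93 m), so the ½γBN_γ term uses γ̄ = γ' + (d_w/B)(γ − γ') = 9.79 + (0.84/1.93)(18.7 − 9.79) = 13.668 kN/m³.
Surcharge term q·N_q = 20.757 × 56 = 1162.4 kPa; self-weight term 0.5·γ·B·N_γ = 0.5 × 13.668 × 1.93 × 77.3 = 1019.6 kPa.
q_ult = 1162.4 + 1019.6 = 2181.9 kPa.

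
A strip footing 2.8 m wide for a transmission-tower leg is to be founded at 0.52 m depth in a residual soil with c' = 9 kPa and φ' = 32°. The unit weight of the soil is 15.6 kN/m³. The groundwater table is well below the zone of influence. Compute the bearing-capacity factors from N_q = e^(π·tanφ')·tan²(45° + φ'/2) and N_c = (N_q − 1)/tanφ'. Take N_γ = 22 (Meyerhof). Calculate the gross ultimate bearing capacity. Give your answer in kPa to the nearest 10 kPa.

tan32° = 0.6249, so N_q = e^(π×0.6249)·tan²(61°) = 7.121 × 3.255 = 23.18.
N_c = (23.18 − 1)/tan32° = 35.49.
Effective surcharge at the founding depth q = γ·D_f = 15.6 × 0.52 = 8.112 kPa.
q_ult = c·N_c + q·N_q + 0.5·γ·B·N_γ
     = 9 × 35.49 + 8.112 × 23.177 + 0.5 × 15.6 × 2.8 × 22
     = 319.41 + 188.01 + 480.48 = 987.9 kPa.

q_ult ≈ 990 kPa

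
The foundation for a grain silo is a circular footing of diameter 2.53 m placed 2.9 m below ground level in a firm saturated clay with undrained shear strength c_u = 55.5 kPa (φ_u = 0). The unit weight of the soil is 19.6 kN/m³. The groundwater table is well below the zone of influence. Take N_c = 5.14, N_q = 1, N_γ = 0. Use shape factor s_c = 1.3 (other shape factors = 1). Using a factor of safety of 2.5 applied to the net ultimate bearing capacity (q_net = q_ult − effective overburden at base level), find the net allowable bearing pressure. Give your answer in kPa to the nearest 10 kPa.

q_all(net) ≈ 150 kPa

q = γ·D_f = 19.6 × 2.9 = 56.84 kPa.
c·N_c·s_c = 55.5 × 5.14 × 1.3 = 370.85 kPa
q·N_q = 56.84 × 1 = 56.84 kPa
q_ult = 370.85 + 56.84 = 427.69 kPa.
Net ultimate: q_net = 427.69 − 56.84 = 370.85 kPa.
q_all(net) = 370.85 / 2.5 = 148.34 kPa.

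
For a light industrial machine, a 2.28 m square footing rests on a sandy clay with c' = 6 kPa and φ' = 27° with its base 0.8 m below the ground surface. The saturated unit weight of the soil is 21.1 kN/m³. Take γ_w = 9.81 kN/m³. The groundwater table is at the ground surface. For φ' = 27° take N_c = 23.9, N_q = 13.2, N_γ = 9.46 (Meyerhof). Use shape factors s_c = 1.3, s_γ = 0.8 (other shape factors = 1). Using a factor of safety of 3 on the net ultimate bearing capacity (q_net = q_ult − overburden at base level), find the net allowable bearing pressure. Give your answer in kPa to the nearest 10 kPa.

q_all(net) ≈ 130 kPa

γ' = 21.1 − 9.81 = 11.29 kN/m³ (submerged throughout). q = 11.29 × 0.8 = 9.032 kPa; the same γ' applies in the ½γBN_γ term.
c·N_c·s_c = 6 × 23.9 × 1.3 = 186.42 kPa
q·N_q = 9.032 × 13.2 = 119.22 kPa
0.5·γ·B·N_γ·s_γ = 0.5 × 11.29 × 2.28 × 9.46 × 0.8 = 97.405 kPa
q_ult = 186.42 + 119.22 + 97.405 = 403.05 kPa.
q_net = 403.05 − 9.032 = 394.02 kPa.
q_all(net) = 394.02 / 3 = 131.34 kPa.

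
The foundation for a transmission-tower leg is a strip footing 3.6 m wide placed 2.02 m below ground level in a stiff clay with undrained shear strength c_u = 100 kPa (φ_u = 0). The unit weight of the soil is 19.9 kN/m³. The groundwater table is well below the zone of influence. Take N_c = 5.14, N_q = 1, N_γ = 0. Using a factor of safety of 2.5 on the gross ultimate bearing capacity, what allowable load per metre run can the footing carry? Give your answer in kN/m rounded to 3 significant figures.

≈ 798 kN/m

Effective surcharge at the founding depth q = γ·D_f = 19.9 × 2.02 = 40.198 kPa.
q_ult = c·N_c + q·N_q
     = 100 × 5.14 + 40.198 × 1
     = 514 + 40.198 = 554.2 kPa.
Gross allowable pressure q_all = 554.2 / 2.5 = 221.68 kPa.
Allowable wall load = q_all × B = 221.68 × 3.6 = 798.05 kN per metre run.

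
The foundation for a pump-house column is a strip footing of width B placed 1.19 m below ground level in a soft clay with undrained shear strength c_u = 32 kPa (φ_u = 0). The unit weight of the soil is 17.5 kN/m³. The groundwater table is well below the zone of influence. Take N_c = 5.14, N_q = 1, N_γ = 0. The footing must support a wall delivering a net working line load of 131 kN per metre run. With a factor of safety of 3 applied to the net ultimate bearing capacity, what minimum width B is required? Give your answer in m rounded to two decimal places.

q = γ·D_f = 17.5 × 1.19 = 20.825 kPa.
c·N_c = 32 × 5.14 = 164.48 kPa
q·N_q = 20.825 × 1 = 20.825 kPa
q_ult = 164.48 + 20.825 = 185.3 kPa.
For φ = 0 the ½γBN_γ term vanishes, so q_ult is independent of B. q_net = 185.3 − 20.825 = 164.48 kPa; q_all(net) = 164.48/3 = 54.827 kPa.
Required width B = w / q_all(net) = 131 / 54.827 = 2.389 m.

B = 2.39 m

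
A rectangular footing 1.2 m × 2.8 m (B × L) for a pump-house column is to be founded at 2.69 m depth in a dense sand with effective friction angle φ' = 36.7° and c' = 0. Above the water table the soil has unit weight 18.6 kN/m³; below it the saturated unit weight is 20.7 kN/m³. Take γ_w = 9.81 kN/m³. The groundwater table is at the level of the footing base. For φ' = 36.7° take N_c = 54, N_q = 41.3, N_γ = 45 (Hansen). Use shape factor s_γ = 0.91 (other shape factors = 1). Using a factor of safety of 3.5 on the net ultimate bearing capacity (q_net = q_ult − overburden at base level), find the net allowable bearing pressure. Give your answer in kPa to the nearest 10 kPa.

Effective surcharge at the founding depth q = γ·D_f = 18.6 × 2.69 = 50.034 kPa.
The water table coincides with the base, so in the self-weight term γ → γ' = 10.89 kN/m³.
q_ult = q·N_q + 0.5·γ·B·N_γ·s_γ
     = 50.034 × 41.3 + 0.5 × 10.89 × 1.2 × 45 × 0.91
     = 2066.4 + 267.57 = 2334 kPa.
q_net = 2334 − 50.034 = 2283.9 kPa.
q_all(net) = 2283.9 / 3.5 = 652.55 kPa.

q_all(net) ≈ 650 kPa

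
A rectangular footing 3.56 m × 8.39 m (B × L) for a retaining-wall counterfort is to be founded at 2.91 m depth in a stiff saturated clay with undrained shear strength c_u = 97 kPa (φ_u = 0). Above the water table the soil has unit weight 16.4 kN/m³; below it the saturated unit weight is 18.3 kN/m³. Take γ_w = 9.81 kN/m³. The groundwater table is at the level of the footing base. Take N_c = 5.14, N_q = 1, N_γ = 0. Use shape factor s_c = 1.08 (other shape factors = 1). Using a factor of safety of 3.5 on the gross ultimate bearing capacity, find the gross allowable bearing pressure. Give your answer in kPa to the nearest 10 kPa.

q_all ≈ 170 kPa

Overburden at base level: q = 16.4 × 2.91 = 47.724 kPa.
Cohesion term c·N_c·s_c = 97 × 5.14 × 1.08 = 538.47 kPa; surcharge term q·N_q = 47.724 × 1 = 47.724 kPa.
q_ult = 538.47 + 47.724 = 586.19 kPa.
q_all = 586.19 / 3.5 = 167.48 kPa.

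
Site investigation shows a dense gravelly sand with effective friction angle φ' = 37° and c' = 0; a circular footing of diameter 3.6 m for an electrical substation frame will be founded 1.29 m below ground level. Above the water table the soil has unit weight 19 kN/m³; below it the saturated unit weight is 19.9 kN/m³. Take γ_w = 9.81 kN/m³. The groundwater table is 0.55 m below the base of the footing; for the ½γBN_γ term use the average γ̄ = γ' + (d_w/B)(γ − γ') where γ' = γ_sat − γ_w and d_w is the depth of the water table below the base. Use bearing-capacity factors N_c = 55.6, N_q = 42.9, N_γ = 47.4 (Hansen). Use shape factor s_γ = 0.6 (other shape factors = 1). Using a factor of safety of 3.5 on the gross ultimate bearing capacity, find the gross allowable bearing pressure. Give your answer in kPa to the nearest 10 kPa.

q_all ≈ 470 kPa

Overburden at base level: q = 19 × 1.29 = 24.51 kPa.
The water table is 0.55 m below the base (< B = 3.6 m), so the ½γBN_γ term uses γ̄ = γ' + (d_w/B)(γ − γ') = 10.09 + (0.55/3.6)(19 − 10.09) = 11.451 kN/m³.
Surcharge term q·N_q = 24.51 × 42.9 = 1051.5 kPa; self-weight term 0.5·γ·B·N_γ·s_γ = 0.5 × 11.451 × 3.6 × 47.4 × 0.6 = 586.21 kPa.
q_ult = 1051.5 + 586.21 = 1637.7 kPa.
q_all = 1637.7 / 3.5 = 467.91 kPa.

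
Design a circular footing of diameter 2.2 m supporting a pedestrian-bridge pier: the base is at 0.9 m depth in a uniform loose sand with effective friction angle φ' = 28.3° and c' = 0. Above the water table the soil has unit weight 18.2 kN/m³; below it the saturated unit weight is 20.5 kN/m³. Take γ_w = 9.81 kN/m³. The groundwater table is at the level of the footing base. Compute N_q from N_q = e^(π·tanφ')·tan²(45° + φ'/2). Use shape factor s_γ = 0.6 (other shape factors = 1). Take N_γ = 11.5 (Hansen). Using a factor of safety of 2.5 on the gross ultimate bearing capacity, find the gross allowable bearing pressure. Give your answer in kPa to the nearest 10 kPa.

N_q = e^(π·tan28.3°)·tan²(59.15°) = 15.21.
Effective surcharge at the founding depth q = γ·D_f = 18.2 × 0.9 = 16.38 kPa.
The water table coincides with the base, so in the self-weight term γ → γ' = 10.69 kN/m³.
q_ult = q·N_q + 0.5·γ·B·N_γ·s_γ
     = 16.38 × 15.214 + 0.5 × 10.69 × 2.2 × 11.5 × 0.6
     = 249.21 + 81.137 = 330.35 kPa.
q_all = 330.35 / 2.5 = 132.14 kPa.

q_all ≈ 130 kPa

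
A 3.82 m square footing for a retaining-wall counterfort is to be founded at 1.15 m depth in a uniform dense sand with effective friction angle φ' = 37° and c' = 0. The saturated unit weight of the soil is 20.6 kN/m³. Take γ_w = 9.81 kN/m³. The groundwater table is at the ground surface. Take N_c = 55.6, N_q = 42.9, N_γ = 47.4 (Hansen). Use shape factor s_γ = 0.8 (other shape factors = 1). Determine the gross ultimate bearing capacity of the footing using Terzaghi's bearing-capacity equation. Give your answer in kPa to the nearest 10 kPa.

q_ult ≈ 1310 kPa

γ' = 20.6 − 9.81 = 10.79 kN/m³ (submerged throughout). q = 10.79 × 1.15 = 12.409 kPa; the same γ' applies in the ½γBN_γ term.
q·N_q = 12.409 × 42.9 = 532.32 kPa
0.5·γ·B·N_γ·s_γ = 0.5 × 10.79 × 3.82 × 47.4 × 0.8 = 781.49 kPa
q_ult = 532.32 + 781.49 = 1313.8 kPa.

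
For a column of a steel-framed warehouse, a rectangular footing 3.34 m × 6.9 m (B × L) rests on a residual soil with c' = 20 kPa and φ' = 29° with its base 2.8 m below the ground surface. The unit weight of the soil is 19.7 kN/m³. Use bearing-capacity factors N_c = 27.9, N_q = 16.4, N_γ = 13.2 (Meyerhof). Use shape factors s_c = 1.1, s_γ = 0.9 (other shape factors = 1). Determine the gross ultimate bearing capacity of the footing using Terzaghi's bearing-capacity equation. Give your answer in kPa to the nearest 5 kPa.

q_ult ≈ 1910 kPa

Overburden at base level: q = 19.7 × 2.8 = 55.16 kPa.
Cohesion term c·N_c·s_c = 20 × 27.9 × 1.1 = 613.8 kPa; surcharge term q·N_q = 55.16 × 16.4 = 904.62 kPa; self-weight term 0.5·γ·B·N_γ·s_γ = 0.5 × 19.7 × 3.34 × 13.2 × 0.9 = 390.84 kPa.
q_ult = 613.8 + 904.62 + 390.84 = 1909.3 kPa.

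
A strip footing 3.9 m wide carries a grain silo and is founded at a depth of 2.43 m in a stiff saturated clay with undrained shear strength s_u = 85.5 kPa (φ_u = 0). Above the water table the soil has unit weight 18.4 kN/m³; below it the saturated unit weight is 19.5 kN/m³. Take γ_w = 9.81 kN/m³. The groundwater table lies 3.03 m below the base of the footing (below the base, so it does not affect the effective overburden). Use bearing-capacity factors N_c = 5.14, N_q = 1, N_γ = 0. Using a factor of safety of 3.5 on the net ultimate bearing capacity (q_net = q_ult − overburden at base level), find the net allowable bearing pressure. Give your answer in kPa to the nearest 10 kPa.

q_all(net) ≈ 130 kPa

Effective surcharge at the founding depth q = γ·D_f = 18.4 × 2.43 = 44.712 kPa.
q_ult = c·N_c + q·N_q
     = 85.5 × 5.14 + 44.712 × 1
     = 439.47 + 44.712 = 484.18 kPa.
q_net = 484.18 − 44.712 = 439.47 kPa.
q_all(net) = 439.47 / 3.5 = 125.56 kPa.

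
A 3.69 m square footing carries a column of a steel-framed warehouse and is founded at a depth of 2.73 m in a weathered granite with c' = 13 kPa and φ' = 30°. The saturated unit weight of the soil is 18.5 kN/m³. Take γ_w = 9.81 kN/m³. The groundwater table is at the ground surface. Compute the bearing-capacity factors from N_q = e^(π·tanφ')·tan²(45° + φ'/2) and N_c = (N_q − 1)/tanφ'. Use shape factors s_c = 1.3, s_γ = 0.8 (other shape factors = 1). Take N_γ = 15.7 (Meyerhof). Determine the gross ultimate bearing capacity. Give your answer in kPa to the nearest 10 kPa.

q_ult ≈ 1150 kPa

tan30° = 0.5774, so N_q = e^(π×0.5774)·tan²(60°) = 6.134 × 3.0 = 18.4.
N_c = (18.4 − 1)/tan30° = 30.14.
With the water table at the surface the whole profile is submerged: γ' = 18.5 − 9.81 = 8.69 kN/m³, so q = γ'·D_f = 23.724 kPa; the same γ' applies in the ½γBN_γ term.
q_ult = c·N_c·s_c + q·N_q + 0.5·γ·B·N_γ·s_γ
     = 13 × 30.14 × 1.3 + 23.724 × 18.401 + 0.5 × 8.69 × 3.69 × 15.7 × 0.8
     = 509.36 + 436.54 + 201.38 = 1147.3 kPa.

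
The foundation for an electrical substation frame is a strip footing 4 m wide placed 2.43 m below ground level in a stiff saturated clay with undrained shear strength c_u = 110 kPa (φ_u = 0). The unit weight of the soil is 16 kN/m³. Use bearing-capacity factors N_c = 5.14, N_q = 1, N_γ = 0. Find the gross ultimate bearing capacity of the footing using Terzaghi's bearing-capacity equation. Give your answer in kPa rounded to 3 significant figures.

q = γ·D_f = 16 × 2.43 = 38.88 kPa.
c·N_c = 110 × 5.14 = 565.4 kPa
q·N_q = 38.88 × 1 = 38.88 kPa
q_ult = 565.4 + 38.88 = 604.28 kPa.

q_ult ≈ 604 kPa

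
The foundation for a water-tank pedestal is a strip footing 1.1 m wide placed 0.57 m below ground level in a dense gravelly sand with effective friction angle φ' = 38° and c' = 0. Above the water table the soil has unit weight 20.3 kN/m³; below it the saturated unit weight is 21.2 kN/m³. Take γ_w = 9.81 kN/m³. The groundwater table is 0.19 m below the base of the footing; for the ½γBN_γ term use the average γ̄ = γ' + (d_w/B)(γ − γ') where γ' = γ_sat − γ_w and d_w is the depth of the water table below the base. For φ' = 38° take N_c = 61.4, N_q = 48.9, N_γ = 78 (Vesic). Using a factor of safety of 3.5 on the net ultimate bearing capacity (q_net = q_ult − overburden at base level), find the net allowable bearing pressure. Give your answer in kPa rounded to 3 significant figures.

q_all(net) ≈ 317 kPa

Overburden at base level: q = 20.3 × 0.57 = 11.571 kPa.
The water table is 0.19 m below the base (< B = 1.1 m), so the ½γBN_γ term uses γ̄ = γ' + (d_w/B)(γ − γ') = 11.39 + (0.19/1.1)(20.3 − 11.39) = 12.929 kN/m³.
Surcharge term q·N_q = 11.571 × 48.9 = 565.82 kPa; self-weight term 0.5·γ·B·N_γ = 0.5 × 12.929 × 1.1 × 78 = 554.65 kPa.
q_ult = 565.82 + 554.65 = 1120.5 kPa.
q_net = 1120.5 − 11.571 = 1108.9 kPa.
q_all(net) = 1108.9 / 3.5 = 316.83 kPa.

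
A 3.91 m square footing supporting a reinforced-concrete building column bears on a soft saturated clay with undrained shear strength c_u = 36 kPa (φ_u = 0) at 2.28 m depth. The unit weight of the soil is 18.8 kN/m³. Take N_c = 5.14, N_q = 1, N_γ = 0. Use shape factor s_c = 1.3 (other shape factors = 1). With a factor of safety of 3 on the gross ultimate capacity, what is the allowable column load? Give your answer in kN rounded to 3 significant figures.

Overburden at base level: q = 18.8 × 2.28 = 42.864 kPa.
Cohesion term c·N_c·s_c = 36 × 5.14 × 1.3 = 240.55 kPa; surcharge term q·N_q = 42.864 × 1 = 42.864 kPa.
q_ult = 240.55 + 42.864 = 283.42 kPa.
Gross allowable pressure q_all = 283.42 / 3 = 94.472 kPa.
Footing area = 15.2881 m², so allowable column load = 94.472 × 15.2881 = 1444.3 kN.

P_all ≈ 1440 kN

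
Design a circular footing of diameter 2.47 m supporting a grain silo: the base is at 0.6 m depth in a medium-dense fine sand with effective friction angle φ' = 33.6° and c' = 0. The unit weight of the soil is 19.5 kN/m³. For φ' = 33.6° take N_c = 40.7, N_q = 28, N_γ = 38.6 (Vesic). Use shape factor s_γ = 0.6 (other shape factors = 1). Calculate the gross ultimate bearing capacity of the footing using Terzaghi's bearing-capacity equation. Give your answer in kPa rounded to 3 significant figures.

q_ult ≈ 885 kPa

q = γ·D_f = 19.5 × 0.6 = 11.7 kPa.
q·N_q = 11.7 × 28 = 327.6 kPa
0.5·γ·B·N_γ·s_γ = 0.5 × 19.5 × 2.47 × 38.6 × 0.6 = 557.75 kPa
q_ult = 327.6 + 557.75 = 885.35 kPa.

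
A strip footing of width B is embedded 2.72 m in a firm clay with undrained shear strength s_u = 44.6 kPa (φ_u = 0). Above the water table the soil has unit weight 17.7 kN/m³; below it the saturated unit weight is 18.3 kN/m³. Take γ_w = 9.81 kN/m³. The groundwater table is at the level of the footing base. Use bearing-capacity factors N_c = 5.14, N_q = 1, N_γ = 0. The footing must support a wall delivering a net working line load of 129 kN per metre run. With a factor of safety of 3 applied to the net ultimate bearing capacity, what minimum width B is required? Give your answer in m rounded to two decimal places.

B = 1.69 m

Overburden at base level: q = 17.7 × 2.72 = 48.144 kPa.
Cohesion term c·N_c = 44.6 × 5.14 = 229.24 kPa; surcharge term q·N_q = 48.144 × 1 = 48.144 kPa.
q_ult = 229.24 + 48.144 = 277.39 kPa.
For φ = 0 the ½γBN_γ term vanishes, so q_ult is independent of B. q_net = 277.39 − 48.144 = 229.24 kPa; q_all(net) = 229.24/3 = 76.415 kPa.
Required width B = w / q_all(net) = 129 / 76.415 = 1.688 m.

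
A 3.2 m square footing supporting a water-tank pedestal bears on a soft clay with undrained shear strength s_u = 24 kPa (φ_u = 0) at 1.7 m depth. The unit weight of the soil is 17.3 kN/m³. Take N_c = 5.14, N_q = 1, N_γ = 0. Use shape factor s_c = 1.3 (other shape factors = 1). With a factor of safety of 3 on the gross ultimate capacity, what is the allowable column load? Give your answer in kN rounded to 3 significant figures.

P_all ≈ 648 kN

q = γ·D_f = 17.3 × 1.7 = 29.41 kPa.
c·N_c·s_c = 24 × 5.14 × 1.3 = 160.37 kPa
q·N_q = 29.41 × 1 = 29.41 kPa
q_ult = 160.37 + 29.41 = 189.78 kPa.
Gross allowable pressure q_all = 189.78 / 3 = 63.259 kPa.
Footing area = 10.24 m², so allowable column load = 63.259 × 10.24 = 647.78 kN.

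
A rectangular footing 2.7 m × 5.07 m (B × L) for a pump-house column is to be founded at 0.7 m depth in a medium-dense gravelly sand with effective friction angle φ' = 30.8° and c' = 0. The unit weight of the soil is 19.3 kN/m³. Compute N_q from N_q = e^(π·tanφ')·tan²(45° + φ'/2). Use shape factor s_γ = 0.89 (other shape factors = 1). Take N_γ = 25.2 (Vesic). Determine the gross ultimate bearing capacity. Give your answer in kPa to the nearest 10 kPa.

q_ult ≈ 860 kPa

tan30.8° = 0.5961, so N_q = e^(π×0.5961)·tan²(60.4°) = 6.506 × 3.099 = 20.16.
Effective surcharge at the founding depth q = γ·D_f = 19.3 × 0.7 = 13.51 kPa.
q_ult = q·N_q + 0.5·γ·B·N_γ·s_γ
     = 13.51 × 20.161 + 0.5 × 19.3 × 2.7 × 25.2 × 0.89
     = 272.38 + 584.36 = 856.74 kPa.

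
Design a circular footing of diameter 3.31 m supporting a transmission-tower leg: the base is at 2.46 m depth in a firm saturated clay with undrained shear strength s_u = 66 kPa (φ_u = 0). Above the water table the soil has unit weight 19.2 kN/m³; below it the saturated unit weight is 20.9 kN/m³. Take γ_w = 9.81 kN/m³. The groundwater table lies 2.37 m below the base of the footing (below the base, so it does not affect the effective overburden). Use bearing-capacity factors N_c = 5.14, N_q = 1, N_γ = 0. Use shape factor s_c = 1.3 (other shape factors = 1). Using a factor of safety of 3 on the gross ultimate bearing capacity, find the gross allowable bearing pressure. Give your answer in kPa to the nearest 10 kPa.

q_all ≈ 160 kPa

Overburden at base level: q = 19.2 × 2.46 = 47.232 kPa.
Cohesion term c·N_c·s_c = 66 × 5.14 × 1.3 = 441.01 kPa; surcharge term q·N_q = 47.232 × 1 = 47.232 kPa.
q_ult = 441.01 + 47.232 = 488.24 kPa.
q_all = 488.24 / 3 = 162.75 kPa.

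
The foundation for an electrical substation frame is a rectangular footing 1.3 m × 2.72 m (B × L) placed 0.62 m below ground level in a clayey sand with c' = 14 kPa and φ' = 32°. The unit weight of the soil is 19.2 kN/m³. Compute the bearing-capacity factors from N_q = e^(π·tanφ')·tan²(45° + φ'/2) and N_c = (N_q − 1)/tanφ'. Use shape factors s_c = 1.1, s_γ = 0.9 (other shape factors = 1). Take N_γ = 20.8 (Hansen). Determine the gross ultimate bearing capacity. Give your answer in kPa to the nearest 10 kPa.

tan32° = 0.6249, so N_q = e^(π×0.6249)·tan²(61°) = 7.121 × 3.255 = 23.18.
N_c = (23.18 − 1)/tan32° = 35.49.
Effective surcharge at the founding depth q = γ·D_f = 19.2 × 0.62 = 11.904 kPa.
q_ult = c·N_c·s_c + q·N_q + 0.5·γ·B·N_γ·s_γ
     = 14 × 35.49 × 1.1 + 11.904 × 23.177 + 0.5 × 19.2 × 1.3 × 20.8 × 0.9
     = 546.55 + 275.9 + 233.63 = 1056.1 kPa.

q_ult ≈ 1060 kPa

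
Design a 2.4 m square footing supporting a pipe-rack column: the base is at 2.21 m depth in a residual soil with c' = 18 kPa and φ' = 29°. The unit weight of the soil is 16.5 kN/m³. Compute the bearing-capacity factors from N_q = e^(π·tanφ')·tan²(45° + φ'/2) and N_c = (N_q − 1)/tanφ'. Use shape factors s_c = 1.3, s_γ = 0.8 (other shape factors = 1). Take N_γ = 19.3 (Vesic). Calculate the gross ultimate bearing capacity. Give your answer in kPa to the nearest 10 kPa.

tan29° = 0.5543, so N_q = e^(π×0.5543)·tan²(59.5°) = 5.705 × 2.882 = 16.44.
N_c = (16.44 − 1)/tan29° = 27.86.
Overburden at base level: q = 16.5 × 2.21 = 36.465 kPa.
Cohesion term c·N_c·s_c = 18 × 27.86 × 1.3 = 651.93 kPa; surcharge term q·N_q = 36.465 × 16.443 = 599.61 kPa; self-weight term 0.5·γ·B·N_γ·s_γ = 0.5 × 16.5 × 2.4 × 19.3 × 0.8 = 305.71 kPa.
q_ult = 651.93 + 599.61 + 305.71 = 1557.3 kPa.

q_ult ≈ 1560 kPa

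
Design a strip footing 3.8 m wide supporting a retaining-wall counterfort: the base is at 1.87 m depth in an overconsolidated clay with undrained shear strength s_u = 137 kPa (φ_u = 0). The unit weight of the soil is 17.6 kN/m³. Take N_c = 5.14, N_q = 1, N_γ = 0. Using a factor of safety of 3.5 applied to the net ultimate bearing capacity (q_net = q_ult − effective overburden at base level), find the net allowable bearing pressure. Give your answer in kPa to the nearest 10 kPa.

Effective surcharge at the founding depth q = γ·D_f = 17.6 × 1.87 = 32.912 kPa.
q_ult = c·N_c + q·N_q
     = 137 × 5.14 + 32.912 × 1
     = 704.18 + 32.912 = 737.09 kPa.
Net ultimate: q_net = 737.09 − 32.912 = 704.18 kPa.
q_all(net) = 704.18 / 3.5 = 201.19 kPa.

q_all(net) ≈ 200 kPa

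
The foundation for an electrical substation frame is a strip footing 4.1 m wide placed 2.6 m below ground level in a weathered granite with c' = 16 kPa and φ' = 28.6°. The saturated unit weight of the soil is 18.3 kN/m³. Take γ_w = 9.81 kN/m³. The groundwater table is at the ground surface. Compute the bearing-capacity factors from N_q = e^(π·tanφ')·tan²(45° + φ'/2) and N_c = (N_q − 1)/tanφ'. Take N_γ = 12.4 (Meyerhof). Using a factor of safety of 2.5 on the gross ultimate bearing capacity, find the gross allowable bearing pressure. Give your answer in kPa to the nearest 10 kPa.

q_all ≈ 400 kPa

N_q = e^(π·tan28.6°)·tan²(59.3°) = 15.73; N_c = (N_q − 1)/tanφ' = 27.01.
With the water table at the surface the whole profile is submerged: γ' = 18.3 − 9.81 = 8.49 kN/m³, so q = γ'·D_f = 22.074 kPa; the same γ' applies in the ½γBN_γ term.
q_ult = c·N_c + q·N_q + 0.5·γ·B·N_γ
     = 16 × 27.013 + 22.074 × 15.728 + 0.5 × 8.49 × 4.1 × 12.4
     = 432.2 + 347.17 + 215.82 = 995.19 kPa.
q_all = 995.19 / 2.5 = 398.08 kPa.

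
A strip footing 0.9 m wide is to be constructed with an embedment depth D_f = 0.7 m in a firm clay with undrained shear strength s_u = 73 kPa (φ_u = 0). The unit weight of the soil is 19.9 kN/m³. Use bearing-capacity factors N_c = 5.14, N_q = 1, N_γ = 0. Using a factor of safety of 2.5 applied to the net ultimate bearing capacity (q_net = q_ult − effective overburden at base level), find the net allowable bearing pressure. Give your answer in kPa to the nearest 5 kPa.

Effective surcharge at the founding depth q = γ·D_f = 19.9 × 0.7 = 13.93 kPa.
q_ult = c·N_c + q·N_q
     = 73 × 5.14 + 13.93 × 1
     = 375.22 + 13.93 = 389.15 kPa.
Net ultimate: q_net = 389.15 − 13.93 = 375.22 kPa.
q_all(net) = 375.22 / 2.5 = 150.09 kPa.

q_all(net) ≈ 150 kPa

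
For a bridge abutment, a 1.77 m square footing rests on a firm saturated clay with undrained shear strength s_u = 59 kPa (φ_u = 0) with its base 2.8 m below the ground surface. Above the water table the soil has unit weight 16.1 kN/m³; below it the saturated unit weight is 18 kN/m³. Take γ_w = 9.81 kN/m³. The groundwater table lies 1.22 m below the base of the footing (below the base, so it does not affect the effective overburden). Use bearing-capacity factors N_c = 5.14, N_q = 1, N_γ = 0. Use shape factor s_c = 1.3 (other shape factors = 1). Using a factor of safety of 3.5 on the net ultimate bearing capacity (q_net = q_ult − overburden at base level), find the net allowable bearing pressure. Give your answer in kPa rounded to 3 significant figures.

Overburden at base level: q = 16.1 × 2.8 = 45.08 kPa.
Cohesion term c·N_c·s_c = 59 × 5.14 × 1.3 = 394.24 kPa; surcharge term q·N_q = 45.08 × 1 = 45.08 kPa.
q_ult = 394.24 + 45.08 = 439.32 kPa.
q_net = 439.32 − 45.08 = 394.24 kPa.
q_all(net) = 394.24 / 3.5 = 112.64 kPa.

q_all(net) ≈ 113 kPa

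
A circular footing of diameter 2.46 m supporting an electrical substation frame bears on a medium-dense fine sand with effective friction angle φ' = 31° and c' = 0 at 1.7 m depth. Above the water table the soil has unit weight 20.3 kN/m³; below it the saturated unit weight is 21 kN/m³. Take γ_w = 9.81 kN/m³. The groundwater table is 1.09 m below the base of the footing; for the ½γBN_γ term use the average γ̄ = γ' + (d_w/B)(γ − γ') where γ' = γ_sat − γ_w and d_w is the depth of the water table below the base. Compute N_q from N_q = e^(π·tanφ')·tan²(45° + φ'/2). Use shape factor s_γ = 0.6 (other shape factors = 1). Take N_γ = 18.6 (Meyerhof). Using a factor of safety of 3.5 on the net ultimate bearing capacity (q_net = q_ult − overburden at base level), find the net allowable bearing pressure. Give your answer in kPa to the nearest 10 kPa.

N_q = e^(π·tan31°)·tan²(60.5°) = 20.63.
Overburden at base level: q = 20.3 × 1.7 = 34.51 kPa.
The water table is 1.09 m below the base (< B = 2.46 m), so the ½γBN_γ term uses γ̄ = γ' + (d_w/B)(γ − γ') = 11.19 + (1.09/2.46)(20.3 − 11.19) = 15.227 kN/m³.
Surcharge term q·N_q = 34.51 × 20.631 = 711.97 kPa; self-weight term 0.5·γ·B·N_γ·s_γ = 0.5 × 15.227 × 2.46 × 18.6 × 0.6 = 209.01 kPa.
q_ult = 711.97 + 209.01 = 920.98 kPa.
q_net = 920.98 − 34.51 = 886.47 kPa.
q_all(net) = 886.47 / 3.5 = 253.28 kPa.

q_all(net) ≈ 250 kPa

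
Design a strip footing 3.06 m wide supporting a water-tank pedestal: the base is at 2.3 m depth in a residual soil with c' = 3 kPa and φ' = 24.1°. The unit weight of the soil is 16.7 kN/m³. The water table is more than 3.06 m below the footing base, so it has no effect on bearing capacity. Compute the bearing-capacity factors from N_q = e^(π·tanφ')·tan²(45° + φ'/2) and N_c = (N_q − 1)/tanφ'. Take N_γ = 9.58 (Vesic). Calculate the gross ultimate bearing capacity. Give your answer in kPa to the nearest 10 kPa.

q_ult ≈ 680 kPa

tan24.1° = 0.4473, so N_q = e^(π×0.4473)·tan²(57.05°) = 4.077 × 2.38 = 9.7.
N_c = (9.7 − 1)/tan24.1° = 19.46.
q = γ·D_f = 16.7 × 2.3 = 38.41 kPa.
c·N_c = 3 × 19.458 = 58.373 kPa
q·N_q = 38.41 × 9.7038 = 372.72 kPa
0.5·γ·B·N_γ = 0.5 × 16.7 × 3.06 × 9.58 = 244.78 kPa
q_ult = 58.373 + 372.72 + 244.78 = 675.87 kPa.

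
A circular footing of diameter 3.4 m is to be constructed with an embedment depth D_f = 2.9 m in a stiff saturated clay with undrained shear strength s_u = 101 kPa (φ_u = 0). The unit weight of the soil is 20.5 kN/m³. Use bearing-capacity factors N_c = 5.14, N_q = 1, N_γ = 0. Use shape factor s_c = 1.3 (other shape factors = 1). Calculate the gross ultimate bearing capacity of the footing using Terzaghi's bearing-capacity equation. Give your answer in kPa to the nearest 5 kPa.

Effective surcharge at the founding depth q = γ·D_f = 20.5 × 2.9 = 59.45 kPa.
q_ult = c·N_c·s_c + q·N_q
     = 101 × 5.14 × 1.3 + 59.45 × 1
     = 674.88 + 59.45 = 734.33 kPa.

q_ult ≈ 735 kPa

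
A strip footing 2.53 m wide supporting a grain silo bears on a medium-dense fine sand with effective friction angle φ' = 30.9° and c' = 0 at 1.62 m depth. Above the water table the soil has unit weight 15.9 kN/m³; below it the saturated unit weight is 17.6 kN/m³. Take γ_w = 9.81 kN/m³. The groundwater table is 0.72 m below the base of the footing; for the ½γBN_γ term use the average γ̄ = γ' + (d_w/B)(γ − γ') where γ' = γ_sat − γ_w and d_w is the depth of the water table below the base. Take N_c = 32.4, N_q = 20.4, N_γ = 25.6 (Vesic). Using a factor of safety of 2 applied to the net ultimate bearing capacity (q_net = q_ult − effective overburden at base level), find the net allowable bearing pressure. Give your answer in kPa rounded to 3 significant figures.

q_all(net) ≈ 413 kPa

Effective surcharge at the founding depth q = γ·D_f = 15.9 × 1.62 = 25.758 kPa.
With d_w = 0.72 m < B, γ̄ = 7.79 + (0.72/2.53) × (15.9 − 7.79) = 10.098 kN/m³.
q_ult = q·N_q + 0.5·γ·B·N_γ
     = 25.758 × 20.4 + 0.5 × 10.098 × 2.53 × 25.6
     = 525.46 + 327.01 = 852.48 kPa.
Net ultimate: q_net = 852.48 − 25.758 = 826.72 kPa.
q_all(net) = 826.72 / 2 = 413.36 kPa.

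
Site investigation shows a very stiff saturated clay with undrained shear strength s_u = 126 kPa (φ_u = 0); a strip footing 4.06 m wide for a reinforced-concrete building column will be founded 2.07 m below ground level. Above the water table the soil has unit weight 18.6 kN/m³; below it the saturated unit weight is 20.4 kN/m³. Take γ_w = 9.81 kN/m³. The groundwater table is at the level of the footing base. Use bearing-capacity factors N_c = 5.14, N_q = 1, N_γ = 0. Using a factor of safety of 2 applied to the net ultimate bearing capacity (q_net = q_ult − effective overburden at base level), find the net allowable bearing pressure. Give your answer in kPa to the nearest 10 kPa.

Overburden at base level: q = 18.6 × 2.07 = 38.502 kPa.
Cohesion term c·N_c = 126 × 5.14 = 647.64 kPa; surcharge term q·N_q = 38.502 × 1 = 38.502 kPa.
q_ult = 647.64 + 38.502 = 686.14 kPa.
Net ultimate: q_net = 686.14 − 38.502 = 647.64 kPa.
q_all(net) = 647.64 / 2 = 323.82 kPa.

q_all(net) ≈ 320 kPa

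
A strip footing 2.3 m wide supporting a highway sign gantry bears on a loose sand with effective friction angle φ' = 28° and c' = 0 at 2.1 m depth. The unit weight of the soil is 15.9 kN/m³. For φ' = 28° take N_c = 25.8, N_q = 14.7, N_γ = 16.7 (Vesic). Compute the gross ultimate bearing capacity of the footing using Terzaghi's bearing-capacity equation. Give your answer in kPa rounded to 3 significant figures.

q_ult ≈ 796 kPa

q = γ·D_f = 15.9 × 2.1 = 33.39 kPa.
q·N_q = 33.39 × 14.7 = 490.83 kPa
0.5·γ·B·N_γ = 0.5 × 15.9 × 2.3 × 16.7 = 305.36 kPa
q_ult = 490.83 + 305.36 = 796.19 kPa.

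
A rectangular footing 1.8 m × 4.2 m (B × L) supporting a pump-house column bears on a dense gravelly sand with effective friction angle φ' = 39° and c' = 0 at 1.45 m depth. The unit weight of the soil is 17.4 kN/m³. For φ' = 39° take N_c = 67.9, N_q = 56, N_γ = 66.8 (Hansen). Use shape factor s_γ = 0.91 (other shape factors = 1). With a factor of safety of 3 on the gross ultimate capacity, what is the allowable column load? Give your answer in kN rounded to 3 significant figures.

q = γ·D_f = 17.4 × 1.45 = 25.23 kPa.
q·N_q = 25.23 × 56 = 1412.9 kPa
0.5·γ·B·N_γ·s_γ = 0.5 × 17.4 × 1.8 × 66.8 × 0.91 = 951.94 kPa
q_ult = 1412.9 + 951.94 = 2364.8 kPa.
Gross allowable pressure q_all = 2364.8 / 3 = 788.27 kPa.
Footing area = 7.56 m², so allowable column load = 788.27 × 7.56 = 5959.3 kN.

P_all ≈ 5960 kN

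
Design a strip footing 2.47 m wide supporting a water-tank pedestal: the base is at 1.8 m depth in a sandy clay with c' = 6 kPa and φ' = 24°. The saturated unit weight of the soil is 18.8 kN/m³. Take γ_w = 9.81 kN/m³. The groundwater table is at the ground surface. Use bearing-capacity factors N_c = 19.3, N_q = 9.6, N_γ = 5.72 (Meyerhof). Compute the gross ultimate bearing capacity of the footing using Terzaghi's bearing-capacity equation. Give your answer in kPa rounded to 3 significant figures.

Water table at ground surface, so effective unit weight γ' = 18.8 − 9.81 = 8.99 kN/m³ is used throughout; overburden q = 8.99 × 1.8 = 16.182 kPa; the same γ' applies in the ½γBN_γ term.
Cohesion term c·N_c = 6 × 19.3 = 115.8 kPa; surcharge term q·N_q = 16.182 × 9.6 = 155.35 kPa; self-weight term 0.5·γ·B·N_γ = 0.5 × 8.99 × 2.47 × 5.72 = 63.507 kPa.
q_ult = 115.8 + 155.35 + 63.507 = 334.65 kPa.

q_ult ≈ 335 kPa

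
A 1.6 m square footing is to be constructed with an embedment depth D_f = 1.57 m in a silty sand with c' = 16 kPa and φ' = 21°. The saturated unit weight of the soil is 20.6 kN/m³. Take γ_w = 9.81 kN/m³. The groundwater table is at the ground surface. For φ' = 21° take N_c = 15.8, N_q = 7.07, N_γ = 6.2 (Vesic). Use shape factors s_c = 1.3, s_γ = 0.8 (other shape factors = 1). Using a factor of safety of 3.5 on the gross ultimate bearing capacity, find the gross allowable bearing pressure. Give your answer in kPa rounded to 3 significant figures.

q_all ≈ 140 kPa

γ' = 20.6 − 9.81 = 10.79 kN/m³ (submerged throughout). q = 10.79 × 1.57 = 16.94 kPa; the same γ' applies in the ½γBN_γ term.
c·N_c·s_c = 16 × 15.8 × 1.3 = 328.64 kPa
q·N_q = 16.94 × 7.07 = 119.77 kPa
0.5·γ·B·N_γ·s_γ = 0.5 × 10.79 × 1.6 × 6.2 × 0.8 = 42.815 kPa
q_ult = 328.64 + 119.77 + 42.815 = 491.22 kPa.
q_all = 491.22 / 3.5 = 140.35 kPa.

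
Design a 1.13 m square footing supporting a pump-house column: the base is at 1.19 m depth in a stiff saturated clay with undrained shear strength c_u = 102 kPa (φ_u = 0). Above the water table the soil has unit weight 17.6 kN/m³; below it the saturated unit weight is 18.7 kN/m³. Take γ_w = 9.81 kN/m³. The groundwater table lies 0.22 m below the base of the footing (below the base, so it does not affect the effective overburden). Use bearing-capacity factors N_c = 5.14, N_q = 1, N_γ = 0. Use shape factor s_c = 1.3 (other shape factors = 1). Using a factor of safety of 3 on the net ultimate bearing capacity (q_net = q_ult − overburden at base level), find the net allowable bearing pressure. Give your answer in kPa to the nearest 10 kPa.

Effective surcharge at the founding depth q = γ·D_f = 17.6 × 1.19 = 20.944 kPa.
q_ult = c·N_c·s_c + q·N_q
     = 102 × 5.14 × 1.3 + 20.944 × 1
     = 681.56 + 20.944 = 702.51 kPa.
q_net = 702.51 − 20.944 = 681.56 kPa.
q_all(net) = 681.56 / 3 = 227.19 kPa.

q_all(net) ≈ 230 kPa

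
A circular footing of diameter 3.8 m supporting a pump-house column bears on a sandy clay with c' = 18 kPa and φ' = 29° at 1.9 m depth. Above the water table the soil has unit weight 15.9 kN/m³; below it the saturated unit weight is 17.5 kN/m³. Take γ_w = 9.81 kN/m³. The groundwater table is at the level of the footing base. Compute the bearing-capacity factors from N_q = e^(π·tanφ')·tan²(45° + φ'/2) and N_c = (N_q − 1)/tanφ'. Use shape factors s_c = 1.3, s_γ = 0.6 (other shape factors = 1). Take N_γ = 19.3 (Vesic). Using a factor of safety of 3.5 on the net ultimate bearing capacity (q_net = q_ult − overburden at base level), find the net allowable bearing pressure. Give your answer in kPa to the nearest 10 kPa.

N_q = e^(π·tan29°)·tan²(59.5°) = 16.44; N_c = (N_q − 1)/tanφ' = 27.86.
Effective surcharge at the founding depth q = γ·D_f = 15.9 × 1.9 = 30.21 kPa.
The water table coincides with the base, so in the self-weight term γ → γ' = 7.69 kN/m³.
q_ult = c·N_c·s_c + q·N_q + 0.5·γ·B·N_γ·s_γ
     = 18 × 27.86 × 1.3 + 30.21 × 16.443 + 0.5 × 7.69 × 3.8 × 19.3 × 0.6
     = 651.93 + 496.75 + 169.2 = 1317.9 kPa.
q_net = 1317.9 − 30.21 = 1287.7 kPa.
q_all(net) = 1287.7 / 3.5 = 367.91 kPa.

q_all(net) ≈ 370 kPa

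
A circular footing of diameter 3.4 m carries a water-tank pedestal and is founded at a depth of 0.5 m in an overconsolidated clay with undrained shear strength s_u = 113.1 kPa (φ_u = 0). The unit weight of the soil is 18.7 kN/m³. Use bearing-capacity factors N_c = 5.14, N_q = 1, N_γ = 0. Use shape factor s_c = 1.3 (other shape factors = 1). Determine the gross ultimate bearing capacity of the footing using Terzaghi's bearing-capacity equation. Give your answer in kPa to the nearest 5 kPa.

Overburden at base level: q = 18.7 × 0.5 = 9.35 kPa.
Cohesion term c·N_c·s_c = 113.1 × 5.14 × 1.3 = 755.73 kPa; surcharge term q·N_q = 9.35 × 1 = 9.35 kPa.
q_ult = 755.73 + 9.35 = 765.08 kPa.

q_ult ≈ 765 kPa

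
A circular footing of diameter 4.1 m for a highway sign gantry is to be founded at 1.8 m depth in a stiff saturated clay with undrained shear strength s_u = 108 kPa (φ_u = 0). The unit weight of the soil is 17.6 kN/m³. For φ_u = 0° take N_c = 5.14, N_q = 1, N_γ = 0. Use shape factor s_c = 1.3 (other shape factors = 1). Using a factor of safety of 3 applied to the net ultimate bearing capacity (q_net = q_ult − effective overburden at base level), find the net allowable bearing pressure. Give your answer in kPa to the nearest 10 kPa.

Effective surcharge at the founding depth q = γ·D_f = 17.6 × 1.8 = 31.68 kPa.
q_ult = c·N_c·s_c + q·N_q
     = 108 × 5.14 × 1.3 + 31.68 × 1
     = 721.66 + 31.68 = 753.34 kPa.
Net ultimate: q_net = 753.34 − 31.68 = 721.66 kPa.
q_all(net) = 721.66 / 3 = 240.55 kPa.

q_all(net) ≈ 240 kPa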